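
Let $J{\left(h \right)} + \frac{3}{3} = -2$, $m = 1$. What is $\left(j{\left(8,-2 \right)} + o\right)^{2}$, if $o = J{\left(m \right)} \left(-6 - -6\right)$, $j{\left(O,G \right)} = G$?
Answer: $4$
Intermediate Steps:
$J{\left(h \right)} = -3$ ($J{\left(h \right)} = -1 - 2 = -3$)
$o = 0$ ($o = - 3 \left(-6 - -6\right) = - 3 \left(-6 + 6\right) = \left(-3\right) 0 = 0$)
$\left(j{\left(8,-2 \right)} + o\right)^{2} = \left(-2 + 0\right)^{2} = \left(-2\right)^{2} = 4$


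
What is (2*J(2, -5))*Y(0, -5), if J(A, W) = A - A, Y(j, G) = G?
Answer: 0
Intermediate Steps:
J(A, W) = 0
(2*J(2, -5))*Y(0, -5) = (2*0)*(-5) = 0*(-5) = 0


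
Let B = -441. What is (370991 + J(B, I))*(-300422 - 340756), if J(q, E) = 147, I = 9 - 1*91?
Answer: -237965520564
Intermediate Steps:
I = -82 (I = 9 - 91 = -82)
(370991 + J(B, I))*(-300422 - 340756) = (370991 + 147)*(-300422 - 340756) = 371138*(-641178) = -237965520564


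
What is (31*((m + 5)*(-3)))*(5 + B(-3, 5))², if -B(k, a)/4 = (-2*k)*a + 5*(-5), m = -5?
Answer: 0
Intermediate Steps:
B(k, a) = 100 + 8*a*k (B(k, a) = -4*((-2*k)*a + 5*(-5)) = -4*(-2*a*k - 25) = -4*(-25 - 2*a*k) = 100 + 8*a*k)
(31*((m + 5)*(-3)))*(5 + B(-3, 5))² = (31*((-5 + 5)*(-3)))*(5 + (100 + 8*5*(-3)))² = (31*(0*(-3)))*(5 + (100 - 120))² = (31*0)*(5 - 20)² = 0*(-15)² = 0*225 = 0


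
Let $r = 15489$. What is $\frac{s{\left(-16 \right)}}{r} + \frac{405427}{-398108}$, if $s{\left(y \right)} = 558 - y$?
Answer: $- \frac{6051144811}{6166294812} \approx -0.98133$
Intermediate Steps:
$\frac{s{\left(-16 \right)}}{r} + \frac{405427}{-398108} = \frac{558 - -16}{15489} + \frac{405427}{-398108} = \left(558 + 16\right) \frac{1}{15489} + 405427 \left(- \frac{1}{398108}\right) = 574 \cdot \frac{1}{15489} - \frac{405427}{398108} = \frac{574}{15489} - \frac{405427}{398108} = - \frac{6051144811}{6166294812}$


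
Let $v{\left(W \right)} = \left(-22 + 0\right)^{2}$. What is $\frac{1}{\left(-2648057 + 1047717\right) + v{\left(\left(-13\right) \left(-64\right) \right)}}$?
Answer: $- \frac{1}{1599856} \approx -6.2506 \cdot 10^{-7}$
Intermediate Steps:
$v{\left(W \right)} = 484$ ($v{\left(W \right)} = \left(-22\right)^{2} = 484$)
$\frac{1}{\left(-2648057 + 1047717\right) + v{\left(\left(-13\right) \left(-64\right) \right)}} = \frac{1}{\left(-2648057 + 1047717\right) + 484} = \frac{1}{-1600340 + 484} = \frac{1}{-1599856} = - \frac{1}{1599856}$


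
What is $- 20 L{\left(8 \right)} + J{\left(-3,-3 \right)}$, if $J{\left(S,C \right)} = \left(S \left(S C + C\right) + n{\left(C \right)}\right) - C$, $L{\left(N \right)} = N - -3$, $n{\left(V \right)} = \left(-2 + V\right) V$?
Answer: $-220$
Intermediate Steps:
$n{\left(V \right)} = V \left(-2 + V\right)$
$L{\left(N \right)} = 3 + N$ ($L{\left(N \right)} = N + 3 = 3 + N$)
$J{\left(S,C \right)} = - C + C \left(-2 + C\right) + S \left(C + C S\right)$ ($J{\left(S,C \right)} = \left(S \left(S C + C\right) + C \left(-2 + C\right)\right) - C = \left(S \left(C S + C\right) + C \left(-2 + C\right)\right) - C = \left(S \left(C + C S\right) + C \left(-2 + C\right)\right) - C = \left(C \left(-2 + C\right) + S \left(C + C S\right)\right) - C = - C + C \left(-2 + C\right) + S \left(C + C S\right)$)
$- 20 L{\left(8 \right)} + J{\left(-3,-3 \right)} = - 20 \left(3 + 8\right) - 3 \left(-3 - 3 - 3 + \left(-3\right)^{2}\right) = \left(-20\right) 11 - 3 \left(-3 - 3 - 3 + 9\right) = -220 - 0 = -220 + 0 = -220$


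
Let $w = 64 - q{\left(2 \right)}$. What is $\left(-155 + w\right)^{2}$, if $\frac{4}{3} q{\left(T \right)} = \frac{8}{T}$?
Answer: $8836$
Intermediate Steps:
$q{\left(T \right)} = \frac{6}{T}$ ($q{\left(T \right)} = \frac{3 \frac{8}{T}}{4} = \frac{6}{T}$)
$w = 61$ ($w = 64 - \frac{6}{2} = 64 - 6 \cdot \frac{1}{2} = 64 - 3 = 61$)
$\left(-155 + w\right)^{2} = \left(-155 + 61\right)^{2} = \left(-94\right)^{2} = 8836$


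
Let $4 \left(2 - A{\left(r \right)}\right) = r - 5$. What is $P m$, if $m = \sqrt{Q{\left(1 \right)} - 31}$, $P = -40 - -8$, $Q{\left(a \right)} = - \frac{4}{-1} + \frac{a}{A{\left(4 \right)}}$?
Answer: $- \frac{32 i \sqrt{239}}{3} \approx - 164.9 i$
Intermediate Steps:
$A{\left(r \right)} = \frac{13}{4} - \frac{r}{4}$ ($A{\left(r \right)} = 2 - \frac{r - 5}{4} = 2 - \frac{-5 + r}{4} = 2 - \left(- \frac{5}{4} + \frac{r}{4}\right) = \frac{13}{4} - \frac{r}{4}$)
$Q{\left(a \right)} = 4 + \frac{4 a}{9}$ ($Q{\left(a \right)} = - \frac{4}{-1} + \frac{a}{\frac{13}{4} - 1} = \left(-4\right) \left(-1\right) + \frac{a}{\frac{13}{4} - 1} = 4 + \frac{a}{\frac{9}{4}} = 4 + a \frac{4}{9} = 4 + \frac{4 a}{9}$)
$P = -32$ ($P = -40 + 8 = -32$)
$m = \frac{i \sqrt{239}}{3}$ ($m = \sqrt{\left(4 + \frac{4}{9} \cdot 1\right) - 31} = \sqrt{\left(4 + \frac{4}{9}\right) - 31} = \sqrt{\frac{40}{9} - 31} = \sqrt{- \frac{239}{9}} = \frac{i \sqrt{239}}{3} \approx 5.1532 i$)
$P m = - 32 \frac{i \sqrt{239}}{3} = - \frac{32 i \sqrt{239}}{3}$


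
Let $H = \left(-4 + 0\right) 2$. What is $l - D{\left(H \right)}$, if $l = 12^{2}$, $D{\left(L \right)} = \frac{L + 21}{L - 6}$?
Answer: $\frac{2029}{14} \approx 144.93$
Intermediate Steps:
$H = -8$ ($H = \left(-4\right) 2 = -8$)
$D{\left(L \right)} = \frac{21 + L}{-6 + L}$
$l = 144$
$l - D{\left(H \right)} = 144 - \frac{21 - 8}{-6 - 8} = 144 - \frac{1}{-14} \cdot 13 = 144 - \left(- \frac{1}{14}\right) 13 = 144 - - \frac{13}{14} = 144 + \frac{13}{14} = \frac{2029}{14}$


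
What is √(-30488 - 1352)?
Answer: 4*I*√1990 ≈ 178.44*I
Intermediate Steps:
√(-30488 - 1352) = √(-31840) = 4*I*√1990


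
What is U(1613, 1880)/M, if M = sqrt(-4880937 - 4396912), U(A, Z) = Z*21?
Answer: -5640*I*sqrt(9277849)/1325407 ≈ -12.961*I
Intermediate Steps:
U(A, Z) = 21*Z
M = I*sqrt(9277849) (M = sqrt(-9277849) = I*sqrt(9277849) ≈ 3046.0*I)
U(1613, 1880)/M = (21*1880)/((I*sqrt(9277849))) = 39480*(-I*sqrt(9277849)/9277849) = -5640*I*sqrt(9277849)/1325407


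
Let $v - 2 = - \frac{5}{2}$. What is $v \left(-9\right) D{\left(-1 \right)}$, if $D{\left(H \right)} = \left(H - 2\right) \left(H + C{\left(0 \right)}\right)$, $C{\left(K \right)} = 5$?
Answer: $-54$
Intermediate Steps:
$D{\left(H \right)} = \left(-2 + H\right) \left(5 + H\right)$ ($D{\left(H \right)} = \left(H - 2\right) \left(H + 5\right) = \left(-2 + H\right) \left(5 + H\right)$)
$v = - \frac{1}{2}$ ($v = 2 - \frac{5}{2} = - \frac{1}{2} \approx -0.5$)
$v \left(-9\right) D{\left(-1 \right)} = \left(- \frac{1}{2}\right) \left(-9\right) \left(-10 + \left(-1\right)^{2} + 3 \left(-1\right)\right) = \frac{9 \left(-10 + 1 - 3\right)}{2} = \frac{9}{2} \left(-12\right) = -54$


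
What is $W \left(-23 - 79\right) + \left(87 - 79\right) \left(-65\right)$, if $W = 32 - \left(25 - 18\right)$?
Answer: $-3070$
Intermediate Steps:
$W = 25$ ($W = 32 - 7 = 25$)
$W \left(-23 - 79\right) + \left(87 - 79\right) \left(-65\right) = 25 \left(-23 - 79\right) + \left(87 - 79\right) \left(-65\right) = 25 \left(-102\right) + 8 \left(-65\right) = -2550 - 520 = -3070$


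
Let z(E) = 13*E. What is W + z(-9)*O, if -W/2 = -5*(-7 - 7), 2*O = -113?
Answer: 12941/2 ≈ 6470.5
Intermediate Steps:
O = -113/2 (O = (½)*(-113) = -113/2 ≈ -56.500)
W = -140 (W = -(-10)*(-7 - 7) = -(-10)*(-14) = -2*70 = -140)
W + z(-9)*O = -140 + (13*(-9))*(-113/2) = -140 - 117*(-113/2) = -140 + 13221/2 = 12941/2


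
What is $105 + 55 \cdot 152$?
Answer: $8465$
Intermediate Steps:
$105 + 55 \cdot 152 = 105 + 8360 = 8465$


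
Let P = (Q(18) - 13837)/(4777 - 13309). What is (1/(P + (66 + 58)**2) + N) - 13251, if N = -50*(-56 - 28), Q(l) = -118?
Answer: -1187509175805/131201987 ≈ -9051.0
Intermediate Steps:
N = 4200 (N = -50*(-84) = 4200)
P = 13955/8532 (P = (-118 - 13837)/(4777 - 13309) = -13955/(-8532) = -13955*(-1/8532) = 13955/8532 ≈ 1.6356)
(1/(P + (66 + 58)**2) + N) - 13251 = (1/(13955/8532 + (66 + 58)**2) + 4200) - 13251 = (1/(13955/8532 + 124**2) + 4200) - 13251 = (1/(13955/8532 + 15376) + 4200) - 13251 = (1/(131201987/8532) + 4200) - 13251 = (8532/131201987 + 4200) - 13251 = 551048353932/131201987 - 13251 = -1187509175805/131201987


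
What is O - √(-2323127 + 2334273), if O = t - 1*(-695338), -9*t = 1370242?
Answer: 4887800/9 - √11146 ≈ 5.4298e+5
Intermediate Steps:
t = -1370242/9 (t = -⅑*1370242 = -1370242/9 ≈ -1.5225e+5)
O = 4887800/9 (O = -1370242/9 - 1*(-695338) = -1370242/9 + 695338 = 4887800/9 ≈ 5.4309e+5)
O - √(-2323127 + 2334273) = 4887800/9 - √(-2323127 + 2334273) = 4887800/9 - √11146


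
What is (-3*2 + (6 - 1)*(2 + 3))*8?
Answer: 152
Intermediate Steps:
(-3*2 + (6 - 1)*(2 + 3))*8 = (-6 + 5*5)*8 = (-6 + 25)*8 = 19*8 = 152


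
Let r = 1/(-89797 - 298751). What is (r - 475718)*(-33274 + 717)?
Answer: 6017812356428005/388548 ≈ 1.5488e+10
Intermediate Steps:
r = -1/388548 (r = 1/(-388548) = -1/388548 ≈ -2.5737e-6)
(r - 475718)*(-33274 + 717) = (-1/388548 - 475718)*(-33274 + 717) = -184839277465/388548*(-32557) = 6017812356428005/388548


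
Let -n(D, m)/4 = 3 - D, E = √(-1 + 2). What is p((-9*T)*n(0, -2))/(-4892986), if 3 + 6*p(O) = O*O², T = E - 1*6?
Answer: 52488001/9785972 ≈ 5.3636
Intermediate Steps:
E = 1 (E = √1 = 1)
T = -5 (T = 1 - 1*6 = 1 - 6 = -5)
n(D, m) = -12 + 4*D (n(D, m) = -4*(3 - D) = -12 + 4*D)
p(O) = -½ + O³/6 (p(O) = -½ + (O*O²)/6 = -½ + O³/6)
p((-9*T)*n(0, -2))/(-4892986) = (-½ + ((-9*(-5))*(-12 + 4*0))³/6)/(-4892986) = (-½ + (45*(-12 + 0))³/6)*(-1/4892986) = (-½ + (45*(-12))³/6)*(-1/4892986) = (-½ + (⅙)*(-540)³)*(-1/4892986) = (-½ + (⅙)*(-157464000))*(-1/4892986) = (-½ - 26244000)*(-1/4892986) = -52488001/2*(-1/4892986) = 52488001/9785972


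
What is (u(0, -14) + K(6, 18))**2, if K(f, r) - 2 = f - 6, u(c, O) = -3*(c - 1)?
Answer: 25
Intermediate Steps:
u(c, O) = 3 - 3*c (u(c, O) = -3*(-1 + c) = 3 - 3*c)
K(f, r) = -4 + f (K(f, r) = 2 + (f - 6) = 2 + (-6 + f) = -4 + f)
(u(0, -14) + K(6, 18))**2 = ((3 - 3*0) + (-4 + 6))**2 = ((3 + 0) + 2)**2 = (3 + 2)**2 = 5**2 = 25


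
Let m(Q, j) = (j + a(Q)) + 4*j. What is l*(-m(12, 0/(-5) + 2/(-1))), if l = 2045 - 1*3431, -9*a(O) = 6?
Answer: -14784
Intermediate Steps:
a(O) = -2/3 (a(O) = -1/9*6 = -2/3)
l = -1386 (l = 2045 - 3431 = -1386)
m(Q, j) = -2/3 + 5*j (m(Q, j) = (j - 2/3) + 4*j = (-2/3 + j) + 4*j = -2/3 + 5*j)
l*(-m(12, 0/(-5) + 2/(-1))) = -(-1386)*(-2/3 + 5*(0/(-5) + 2/(-1))) = -(-1386)*(-2/3 + 5*(0*(-1/5) + 2*(-1))) = -(-1386)*(-2/3 + 5*(0 - 2)) = -(-1386)*(-2/3 + 5*(-2)) = -(-1386)*(-2/3 - 10) = -(-1386)*(-32)/3 = -1386*32/3 = -14784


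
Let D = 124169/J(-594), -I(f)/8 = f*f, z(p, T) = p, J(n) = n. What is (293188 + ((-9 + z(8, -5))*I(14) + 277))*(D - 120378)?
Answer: -21132830542133/594 ≈ -3.5577e+10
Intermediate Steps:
I(f) = -8*f² (I(f) = -8*f*f = -8*f²)
D = -124169/594 (D = 124169/(-594) = 124169*(-1/594) = -124169/594 ≈ -209.04)
(293188 + ((-9 + z(8, -5))*I(14) + 277))*(D - 120378) = (293188 + ((-9 + 8)*(-8*14²) + 277))*(-124169/594 - 120378) = (293188 + (-(-8)*196 + 277))*(-71628701/594) = (293188 + (-1*(-1568) + 277))*(-71628701/594) = (293188 + (1568 + 277))*(-71628701/594) = (293188 + 1845)*(-71628701/594) = 295033*(-71628701/594) = -21132830542133/594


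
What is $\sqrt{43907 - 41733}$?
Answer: $\sqrt{2174} \approx 46.626$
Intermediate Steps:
$\sqrt{43907 - 41733} = \sqrt{2174}$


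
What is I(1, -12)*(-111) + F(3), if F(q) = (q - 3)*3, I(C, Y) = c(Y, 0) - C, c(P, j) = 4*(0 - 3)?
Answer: 1443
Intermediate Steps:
c(P, j) = -12 (c(P, j) = 4*(-3) = -12)
I(C, Y) = -12 - C
F(q) = -9 + 3*q (F(q) = (-3 + q)*3 = -9 + 3*q)
I(1, -12)*(-111) + F(3) = (-12 - 1*1)*(-111) + (-9 + 3*3) = (-12 - 1)*(-111) + (-9 + 9) = -13*(-111) + 0 = 1443 + 0 = 1443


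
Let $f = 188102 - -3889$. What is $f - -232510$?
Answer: $424501$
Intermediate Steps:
$f = 191991$ ($f = 188102 + 3889 = 191991$)
$f - -232510 = 191991 - -232510 = 191991 + 232510 = 424501$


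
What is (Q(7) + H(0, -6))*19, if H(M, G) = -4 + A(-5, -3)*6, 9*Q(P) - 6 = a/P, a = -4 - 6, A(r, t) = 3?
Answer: 17366/63 ≈ 275.65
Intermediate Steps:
a = -10
Q(P) = 2/3 - 10/(9*P) (Q(P) = 2/3 + (-10/P)/9 = 2/3 - 10/(9*P))
H(M, G) = 14 (H(M, G) = -4 + 3*6 = -4 + 18 = 14)
(Q(7) + H(0, -6))*19 = ((2/9)*(-5 + 3*7)/7 + 14)*19 = ((2/9)*(1/7)*(-5 + 21) + 14)*19 = ((2/9)*(1/7)*16 + 14)*19 = (32/63 + 14)*19 = (914/63)*19 = 17366/63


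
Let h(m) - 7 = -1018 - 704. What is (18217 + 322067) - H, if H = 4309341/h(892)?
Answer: 587896401/1715 ≈ 3.4280e+5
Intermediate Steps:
h(m) = -1715 (h(m) = 7 + (-1018 - 704) = 7 - 1722 = -1715)
H = -4309341/1715 (H = 4309341/(-1715) = 4309341*(-1/1715) = -4309341/1715 ≈ -2512.7)
(18217 + 322067) - H = (18217 + 322067) - 1*(-4309341/1715) = 340284 + 4309341/1715 = 587896401/1715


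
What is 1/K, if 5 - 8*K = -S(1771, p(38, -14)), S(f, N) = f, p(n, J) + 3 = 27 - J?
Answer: 1/222 ≈ 0.0045045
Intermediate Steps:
p(n, J) = 24 - J (p(n, J) = -3 + (27 - J) = 24 - J)
K = 222 (K = 5/8 - (-1)*1771/8 = 5/8 - ⅛*(-1771) = 5/8 + 1771/8 = 222)
1/K = 1/222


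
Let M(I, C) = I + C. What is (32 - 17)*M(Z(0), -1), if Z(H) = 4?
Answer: 45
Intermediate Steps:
M(I, C) = C + I
(32 - 17)*M(Z(0), -1) = (32 - 17)*(-1 + 4) = 15*3 = 45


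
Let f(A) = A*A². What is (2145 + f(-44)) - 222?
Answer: -83261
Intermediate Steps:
f(A) = A³
(2145 + f(-44)) - 222 = (2145 + (-44)³) - 222 = (2145 - 85184) - 222 = -83039 - 222 = -83261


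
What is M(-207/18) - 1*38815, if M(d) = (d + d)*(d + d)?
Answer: -38286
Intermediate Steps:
M(d) = 4*d² (M(d) = (2*d)*(2*d) = 4*d²)
M(-207/18) - 1*38815 = 4*(-207/18)² - 1*38815 = 4*(-207*1/18)² - 38815 = 4*(-23/2)² - 38815 = 4*(529/4) - 38815 = 529 - 38815 = -38286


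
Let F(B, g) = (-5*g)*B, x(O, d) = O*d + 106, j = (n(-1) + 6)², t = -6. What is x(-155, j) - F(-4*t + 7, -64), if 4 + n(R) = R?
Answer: -9969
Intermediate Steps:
n(R) = -4 + R
j = 1 (j = ((-4 - 1) + 6)² = (-5 + 6)² = 1² = 1)
x(O, d) = 106 + O*d
F(B, g) = -5*B*g
x(-155, j) - F(-4*t + 7, -64) = (106 - 155*1) - (-5)*(-4*(-6) + 7)*(-64) = (106 - 155) - (-5)*(24 + 7)*(-64) = -49 - (-5)*31*(-64) = -49 - 1*9920 = -49 - 9920 = -9969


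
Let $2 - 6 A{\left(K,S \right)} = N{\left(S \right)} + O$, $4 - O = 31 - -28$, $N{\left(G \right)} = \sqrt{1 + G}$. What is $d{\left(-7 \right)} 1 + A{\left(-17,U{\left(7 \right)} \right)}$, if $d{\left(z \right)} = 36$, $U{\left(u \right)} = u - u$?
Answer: $\frac{136}{3} \approx 45.333$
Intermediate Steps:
$U{\left(u \right)} = 0$
$O = -55$ ($O = 4 - \left(31 - -28\right) = 4 - \left(31 + 28\right) = 4 - 59 = -55$)
$A{\left(K,S \right)} = \frac{19}{2} - \frac{\sqrt{1 + S}}{6}$ ($A{\left(K,S \right)} = \frac{1}{3} - \frac{\sqrt{1 + S} - 55}{6} = \frac{1}{3} - \frac{-55 + \sqrt{1 + S}}{6} = \frac{1}{3} - \left(- \frac{55}{6} + \frac{\sqrt{1 + S}}{6}\right) = \frac{19}{2} - \frac{\sqrt{1 + S}}{6}$)
$d{\left(-7 \right)} 1 + A{\left(-17,U{\left(7 \right)} \right)} = 36 \cdot 1 + \left(\frac{19}{2} - \frac{\sqrt{1 + 0}}{6}\right) = 36 + \left(\frac{19}{2} - \frac{\sqrt{1}}{6}\right) = 36 + \left(\frac{19}{2} - \frac{1}{6}\right) = 36 + \frac{28}{3} = \frac{136}{3}$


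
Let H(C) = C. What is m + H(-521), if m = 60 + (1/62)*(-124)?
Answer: -463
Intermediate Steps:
m = 58 (m = 60 + (1*(1/62))*(-124) = 60 + (1/62)*(-124) = 60 - 2 = 58)
m + H(-521) = 58 - 521 = -463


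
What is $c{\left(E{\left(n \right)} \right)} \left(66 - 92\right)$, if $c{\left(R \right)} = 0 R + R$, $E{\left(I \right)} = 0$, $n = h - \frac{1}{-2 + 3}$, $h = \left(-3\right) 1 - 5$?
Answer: $0$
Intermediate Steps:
$h = -8$ ($h = -3 - 5 = -8$)
$n = -9$ ($n = -8 - \frac{1}{-2 + 3} = -8 - 1^{-1} = -8 - 1 = -9$)
$c{\left(R \right)} = R$ ($c{\left(R \right)} = 0 + R = R$)
$c{\left(E{\left(n \right)} \right)} \left(66 - 92\right) = 0 \left(66 - 92\right) = 0 \left(-26\right) = 0$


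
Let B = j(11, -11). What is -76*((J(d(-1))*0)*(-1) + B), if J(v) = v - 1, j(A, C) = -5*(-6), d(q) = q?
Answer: -2280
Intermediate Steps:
j(A, C) = 30
B = 30
J(v) = -1 + v
-76*((J(d(-1))*0)*(-1) + B) = -76*(((-1 - 1)*0)*(-1) + 30) = -76*(-2*0*(-1) + 30) = -76*(0*(-1) + 30) = -76*(0 + 30) = -76*30 = -2280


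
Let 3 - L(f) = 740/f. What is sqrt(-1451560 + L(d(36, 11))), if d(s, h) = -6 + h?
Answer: I*sqrt(1451705) ≈ 1204.9*I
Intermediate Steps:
L(f) = 3 - 740/f
sqrt(-1451560 + L(d(36, 11))) = sqrt(-1451560 + (3 - 740/(-6 + 11))) = sqrt(-1451560 + (3 - 740/5)) = sqrt(-1451560 + (3 - 740*1/5)) = sqrt(-1451560 + (3 - 148)) = sqrt(-1451560 - 145) = sqrt(-1451705) = I*sqrt(1451705)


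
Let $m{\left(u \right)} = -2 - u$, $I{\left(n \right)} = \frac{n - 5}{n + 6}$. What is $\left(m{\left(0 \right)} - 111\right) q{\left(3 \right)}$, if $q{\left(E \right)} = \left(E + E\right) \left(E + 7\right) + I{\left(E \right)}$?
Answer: $- \frac{60794}{9} \approx -6754.9$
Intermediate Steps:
$I{\left(n \right)} = \frac{-5 + n}{6 + n}$
$q{\left(E \right)} = \frac{-5 + E}{6 + E} + 2 E \left(7 + E\right)$ ($q{\left(E \right)} = \left(E + E\right) \left(E + 7\right) + \frac{-5 + E}{6 + E} = 2 E \left(7 + E\right) + \frac{-5 + E}{6 + E} = \frac{-5 + E}{6 + E} + 2 E \left(7 + E\right)$)
$\left(m{\left(0 \right)} - 111\right) q{\left(3 \right)} = \left(\left(-2 - 0\right) - 111\right) \frac{-5 + 3 + 2 \cdot 3 \left(6 + 3\right) \left(7 + 3\right)}{6 + 3} = \left(\left(-2 + 0\right) - 111\right) \frac{-5 + 3 + 2 \cdot 3 \cdot 9 \cdot 10}{9} = \left(-2 - 111\right) \frac{-5 + 3 + 540}{9} = - 113 \cdot \frac{1}{9} \cdot 538 = \left(-113\right) \frac{538}{9} = - \frac{60794}{9}$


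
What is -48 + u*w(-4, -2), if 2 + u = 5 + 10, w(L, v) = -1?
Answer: -61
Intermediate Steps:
u = 13 (u = -2 + (5 + 10) = -2 + 15 = 13)
-48 + u*w(-4, -2) = -48 + 13*(-1) = -48 - 13 = -61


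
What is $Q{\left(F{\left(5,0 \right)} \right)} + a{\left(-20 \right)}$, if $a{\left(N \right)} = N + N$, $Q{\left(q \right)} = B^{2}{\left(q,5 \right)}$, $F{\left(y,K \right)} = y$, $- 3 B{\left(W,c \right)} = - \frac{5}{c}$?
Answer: $- \frac{359}{9} \approx -39.889$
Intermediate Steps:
$B{\left(W,c \right)} = \frac{5}{3 c}$ ($B{\left(W,c \right)} = - \frac{\left(-5\right) \frac{1}{c}}{3} = \frac{5}{3 c}$)
$Q{\left(q \right)} = \frac{1}{9}$ ($Q{\left(q \right)} = \left(\frac{5}{3 \cdot 5}\right)^{2} = \left(\frac{5}{3} \cdot \frac{1}{5}\right)^{2} = \left(\frac{1}{3}\right)^{2} = \frac{1}{9}$)
$a{\left(N \right)} = 2 N$
$Q{\left(F{\left(5,0 \right)} \right)} + a{\left(-20 \right)} = \frac{1}{9} + 2 \left(-20\right) = \frac{1}{9} - 40 = - \frac{359}{9}$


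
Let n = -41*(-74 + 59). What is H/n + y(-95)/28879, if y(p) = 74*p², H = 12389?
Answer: 768509681/17760585 ≈ 43.271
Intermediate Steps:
n = 615 (n = -41*(-15) = 615)
H/n + y(-95)/28879 = 12389/615 + (74*(-95)²)/28879 = 12389*(1/615) + (74*9025)*(1/28879) = 12389/615 + 667850*(1/28879) = 12389/615 + 667850/28879 = 768509681/17760585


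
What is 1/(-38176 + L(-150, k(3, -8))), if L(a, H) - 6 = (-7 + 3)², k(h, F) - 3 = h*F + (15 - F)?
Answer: -1/38154 ≈ -2.6210e-5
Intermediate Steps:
k(h, F) = 18 - F + F*h (k(h, F) = 3 + (h*F + (15 - F)) = 3 + (F*h + (15 - F)) = 3 + (15 - F + F*h) = 18 - F + F*h)
L(a, H) = 22 (L(a, H) = 6 + (-7 + 3)² = 6 + (-4)² = 6 + 16 = 22)
1/(-38176 + L(-150, k(3, -8))) = 1/(-38176 + 22) = 1/(-38154) = -1/38154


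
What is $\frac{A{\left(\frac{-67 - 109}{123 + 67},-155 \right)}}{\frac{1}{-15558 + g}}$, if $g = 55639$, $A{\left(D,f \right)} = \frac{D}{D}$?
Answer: $40081$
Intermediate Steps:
$A{\left(D,f \right)} = 1$
$\frac{A{\left(\frac{-67 - 109}{123 + 67},-155 \right)}}{\frac{1}{-15558 + g}} = 1 \frac{1}{\frac{1}{-15558 + 55639}} = 1 \frac{1}{\frac{1}{40081}} = 1 \cdot 40081 = 40081$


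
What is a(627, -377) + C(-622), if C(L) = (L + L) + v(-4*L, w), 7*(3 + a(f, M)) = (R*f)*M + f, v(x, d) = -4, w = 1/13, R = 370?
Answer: -12495480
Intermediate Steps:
w = 1/13 ≈ 0.076923
a(f, M) = -3 + f/7 + 370*M*f/7 (a(f, M) = -3 + ((370*f)*M + f)/7 = -3 + (370*M*f + f)/7 = -3 + (f + 370*M*f)/7 = -3 + (f/7 + 370*M*f/7) = -3 + f/7 + 370*M*f/7)
C(L) = -4 + 2*L (C(L) = (L + L) - 4 = 2*L - 4 = -4 + 2*L)
a(627, -377) + C(-622) = (-3 + (⅐)*627 + (370/7)*(-377)*627) + (-4 + 2*(-622)) = (-3 + 627/7 - 87460230/7) + (-4 - 1244) = -12494232 - 1248 = -12495480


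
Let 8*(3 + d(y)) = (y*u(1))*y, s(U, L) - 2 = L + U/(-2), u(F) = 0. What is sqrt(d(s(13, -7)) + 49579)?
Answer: 2*sqrt(12394) ≈ 222.66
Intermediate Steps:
s(U, L) = 2 + L - U/2 (s(U, L) = 2 + (L + U/(-2)) = 2 + (L + U*(-1/2)) = 2 + (L - U/2) = 2 + L - U/2)
d(y) = -3 (d(y) = -3 + ((y*0)*y)/8 = -3 + (0*y)/8 = -3 + (1/8)*0 = -3 + 0 = -3)
sqrt(d(s(13, -7)) + 49579) = sqrt(-3 + 49579) = sqrt(49576) = 2*sqrt(12394)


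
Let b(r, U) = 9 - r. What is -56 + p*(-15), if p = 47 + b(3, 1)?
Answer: -851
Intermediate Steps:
p = 53 (p = 47 + (9 - 1*3) = 47 + (9 - 3) = 47 + 6 = 53)
-56 + p*(-15) = -56 + 53*(-15) = -56 - 795 = -851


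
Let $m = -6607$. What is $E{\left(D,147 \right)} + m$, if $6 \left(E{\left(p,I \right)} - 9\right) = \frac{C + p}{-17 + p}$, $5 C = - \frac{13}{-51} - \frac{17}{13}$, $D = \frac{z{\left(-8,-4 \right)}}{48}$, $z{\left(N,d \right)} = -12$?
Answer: $- \frac{9055155073}{1372410} \approx -6598.0$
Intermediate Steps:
$D = - \frac{1}{4}$ ($D = - \frac{12}{48} = \left(-12\right) \frac{1}{48} = - \frac{1}{4} \approx -0.25$)
$C = - \frac{698}{3315}$ ($C = \frac{- \frac{13}{-51} - \frac{17}{13}}{5} = \frac{\left(-13\right) \left(- \frac{1}{51}\right) - \frac{17}{13}}{5} = \frac{\frac{13}{51} - \frac{17}{13}}{5} = \frac{1}{5} \left(- \frac{698}{663}\right) = - \frac{698}{3315} \approx -0.21056$)
$E{\left(p,I \right)} = 9 + \frac{- \frac{698}{3315} + p}{6 \left(-17 + p\right)}$ ($E{\left(p,I \right)} = 9 + \frac{\left(- \frac{698}{3315} + p\right) \frac{1}{-17 + p}}{6} = 9 + \frac{\frac{1}{-17 + p} \left(- \frac{698}{3315} + p\right)}{6} = 9 + \frac{- \frac{698}{3315} + p}{6 \left(-17 + p\right)}$)
$E{\left(D,147 \right)} + m = \frac{-3043868 + 182325 \left(- \frac{1}{4}\right)}{19890 \left(-17 - \frac{1}{4}\right)} - 6607 = \frac{-3043868 - \frac{182325}{4}}{19890 \left(- \frac{69}{4}\right)} - 6607 = \frac{1}{19890} \left(- \frac{4}{69}\right) \left(- \frac{12357797}{4}\right) - 6607 = \frac{12357797}{1372410} - 6607 = - \frac{9055155073}{1372410}$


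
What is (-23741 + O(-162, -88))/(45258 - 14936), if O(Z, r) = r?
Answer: -23829/30322 ≈ -0.78586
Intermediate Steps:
(-23741 + O(-162, -88))/(45258 - 14936) = (-23741 - 88)/(45258 - 14936) = -23829/30322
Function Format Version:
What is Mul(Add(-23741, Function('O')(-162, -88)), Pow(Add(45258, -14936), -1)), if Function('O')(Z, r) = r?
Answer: Rational(-23829, 30322) ≈ -0.78586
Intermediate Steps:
Mul(Add(-23741, Function('O')(-162, -88)), Pow(Add(45258, -14936), -1)) = Mul(Add(-23741, -88), Pow(Add(45258, -14936), -1)) = Mul(-23829, Pow(30322, -1)) = Mul(-23829, Rational(1, 30322)) = Rational(-23829, 30322)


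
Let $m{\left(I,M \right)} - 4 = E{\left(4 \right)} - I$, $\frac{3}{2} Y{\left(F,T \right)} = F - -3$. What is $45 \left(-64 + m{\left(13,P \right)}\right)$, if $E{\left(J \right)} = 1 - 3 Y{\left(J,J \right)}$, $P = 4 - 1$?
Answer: $-3870$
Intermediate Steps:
$P = 3$
$Y{\left(F,T \right)} = 2 + \frac{2 F}{3}$ ($Y{\left(F,T \right)} = \frac{2 \left(F - -3\right)}{3} = \frac{2 \left(F + 3\right)}{3} = \frac{2 \left(3 + F\right)}{3} = 2 + \frac{2 F}{3}$)
$E{\left(J \right)} = -5 - 2 J$ ($E{\left(J \right)} = 1 - 3 \left(2 + \frac{2 J}{3}\right) = 1 - \left(6 + 2 J\right) = -5 - 2 J$)
$m{\left(I,M \right)} = -9 - I$ ($m{\left(I,M \right)} = 4 - \left(13 + I\right) = -9 - I$)
$45 \left(-64 + m{\left(13,P \right)}\right) = 45 \left(-64 - 22\right) = 45 \left(-86\right) = -3870$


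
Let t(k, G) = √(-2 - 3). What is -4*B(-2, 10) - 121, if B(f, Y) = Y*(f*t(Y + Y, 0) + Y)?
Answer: -521 + 80*I*√5 ≈ -521.0 + 178.89*I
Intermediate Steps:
t(k, G) = I*√5 (t(k, G) = √(-5) = I*√5)
B(f, Y) = Y*(Y + I*f*√5) (B(f, Y) = Y*(f*(I*√5) + Y) = Y*(I*f*√5 + Y) = Y*(Y + I*f*√5))
-4*B(-2, 10) - 121 = -40*(10 + I*(-2)*√5) - 121 = -40*(10 - 2*I*√5) - 121 = -4*(100 - 20*I*√5) - 121 = (-400 + 80*I*√5) - 121 = -521 + 80*I*√5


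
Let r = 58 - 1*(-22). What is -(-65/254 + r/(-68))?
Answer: 6185/4318 ≈ 1.4324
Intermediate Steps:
r = 80 (r = 58 + 22 = 80)
-(-65/254 + r/(-68)) = -(-65/254 + 80/(-68)) = -(-65*1/254 + 80*(-1/68)) = -(-65/254 - 20/17) = -1*(-6185/4318) = 6185/4318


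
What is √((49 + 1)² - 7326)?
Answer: I*√4826 ≈ 69.469*I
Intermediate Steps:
√((49 + 1)² - 7326) = √(50² - 7326) = √(2500 - 7326) = √(-4826) = I*√4826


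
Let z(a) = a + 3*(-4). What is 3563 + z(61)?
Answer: 3612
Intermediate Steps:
z(a) = -12 + a (z(a) = a - 12 = -12 + a)
3563 + z(61) = 3563 + (-12 + 61) = 3563 + 49 = 3612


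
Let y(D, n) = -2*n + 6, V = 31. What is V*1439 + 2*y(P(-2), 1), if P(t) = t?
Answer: 44617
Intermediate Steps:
y(D, n) = 6 - 2*n
V*1439 + 2*y(P(-2), 1) = 31*1439 + 2*(6 - 2*1) = 44609 + 2*(6 - 2) = 44609 + 2*4 = 44609 + 8 = 44617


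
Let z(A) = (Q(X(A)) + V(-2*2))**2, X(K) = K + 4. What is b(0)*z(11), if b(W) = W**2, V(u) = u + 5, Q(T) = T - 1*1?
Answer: 0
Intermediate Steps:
X(K) = 4 + K
Q(T) = -1 + T (Q(T) = T - 1 = -1 + T)
V(u) = 5 + u
z(A) = (4 + A)**2 (z(A) = ((-1 + (4 + A)) + (5 - 2*2))**2 = ((3 + A) + (5 - 4))**2 = ((3 + A) + 1)**2 = (4 + A)**2)
b(0)*z(11) = 0**2*(4 + 11)**2 = 0*15**2 = 0*225 = 0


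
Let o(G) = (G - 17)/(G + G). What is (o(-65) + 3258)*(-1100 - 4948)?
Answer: -1281032928/65 ≈ -1.9708e+7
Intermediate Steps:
o(G) = (-17 + G)/(2*G) (o(G) = (-17 + G)/((2*G)) = (-17 + G)*(1/(2*G)) = (-17 + G)/(2*G))
(o(-65) + 3258)*(-1100 - 4948) = ((½)*(-17 - 65)/(-65) + 3258)*(-1100 - 4948) = ((½)*(-1/65)*(-82) + 3258)*(-6048) = (41/65 + 3258)*(-6048) = (211811/65)*(-6048) = -1281032928/65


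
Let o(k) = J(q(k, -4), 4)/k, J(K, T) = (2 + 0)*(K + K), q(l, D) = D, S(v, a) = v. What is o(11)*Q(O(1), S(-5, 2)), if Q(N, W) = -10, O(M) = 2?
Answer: 160/11 ≈ 14.545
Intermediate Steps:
J(K, T) = 4*K (J(K, T) = 2*(2*K) = 4*K)
o(k) = -16/k (o(k) = (4*(-4))/k = -16/k)
o(11)*Q(O(1), S(-5, 2)) = -16/11*(-10) = 160/11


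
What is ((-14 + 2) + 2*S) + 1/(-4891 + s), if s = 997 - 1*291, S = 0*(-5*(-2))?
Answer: -50221/4185 ≈ -12.000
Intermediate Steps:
S = 0 (S = 0*10 = 0)
s = 706 (s = 997 - 291 = 706)
((-14 + 2) + 2*S) + 1/(-4891 + s) = ((-14 + 2) + 2*0) + 1/(-4891 + 706) = (-12 + 0) + 1/(-4185) = -12 - 1/4185 = -50221/4185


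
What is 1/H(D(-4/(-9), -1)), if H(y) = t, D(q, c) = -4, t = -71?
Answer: -1/71 ≈ -0.014085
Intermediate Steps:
H(y) = -71
1/H(D(-4/(-9), -1)) = 1/(-71) = -1/71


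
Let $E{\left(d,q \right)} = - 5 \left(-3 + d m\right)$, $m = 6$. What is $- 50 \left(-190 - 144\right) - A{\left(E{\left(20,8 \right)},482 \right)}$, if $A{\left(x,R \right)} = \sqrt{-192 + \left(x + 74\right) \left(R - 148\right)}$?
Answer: $16700 - i \sqrt{170866} \approx 16700.0 - 413.36 i$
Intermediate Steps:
$E{\left(d,q \right)} = 15 - 30 d$ ($E{\left(d,q \right)} = - 5 \left(-3 + d 6\right) = - 5 \left(-3 + 6 d\right) = 15 - 30 d$)
$A{\left(x,R \right)} = \sqrt{-192 + \left(-148 + R\right) \left(74 + x\right)}$ ($A{\left(x,R \right)} = \sqrt{-192 + \left(74 + x\right) \left(-148 + R\right)} = \sqrt{-192 + \left(-148 + R\right) \left(74 + x\right)}$)
$- 50 \left(-190 - 144\right) - A{\left(E{\left(20,8 \right)},482 \right)} = - 50 \left(-190 - 144\right) - \sqrt{-11144 - 148 \left(15 - 600\right) + 74 \cdot 482 + 482 \left(15 - 600\right)} = \left(-50\right) \left(-334\right) - \sqrt{-11144 - 148 \left(15 - 600\right) + 35668 + 482 \left(15 - 600\right)} = 16700 - \sqrt{-11144 - -86580 + 35668 + 482 \left(-585\right)} = 16700 - \sqrt{-11144 + 86580 + 35668 - 281970} = 16700 - \sqrt{-170866} = 16700 - i \sqrt{170866}$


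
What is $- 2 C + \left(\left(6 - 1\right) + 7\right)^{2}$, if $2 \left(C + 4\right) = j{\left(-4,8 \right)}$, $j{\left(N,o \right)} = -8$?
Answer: $160$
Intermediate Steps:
$C = -8$ ($C = -4 + \frac{1}{2} \left(-8\right) = -4 - 4 = -8$)
$- 2 C + \left(\left(6 - 1\right) + 7\right)^{2} = \left(-2\right) \left(-8\right) + \left(\left(6 - 1\right) + 7\right)^{2} = 16 + \left(5 + 7\right)^{2} = 16 + 12^{2} = 16 + 144 = 160$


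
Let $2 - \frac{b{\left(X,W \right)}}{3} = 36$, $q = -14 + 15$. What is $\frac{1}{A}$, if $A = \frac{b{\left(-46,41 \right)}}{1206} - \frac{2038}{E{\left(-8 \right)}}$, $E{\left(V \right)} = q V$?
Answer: $\frac{804}{204751} \approx 0.0039267$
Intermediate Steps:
$q = 1$
$E{\left(V \right)} = V$ ($E{\left(V \right)} = 1 V = V$)
$b{\left(X,W \right)} = -102$ ($b{\left(X,W \right)} = 6 - 108 = -102$)
$A = \frac{204751}{804}$ ($A = - \frac{102}{1206} - \frac{2038}{-8} = \left(-102\right) \frac{1}{1206} - - \frac{1019}{4} = - \frac{17}{201} + \frac{1019}{4} = \frac{204751}{804} \approx 254.67$)
$\frac{1}{A} = \frac{1}{\frac{204751}{804}} = \frac{804}{204751}$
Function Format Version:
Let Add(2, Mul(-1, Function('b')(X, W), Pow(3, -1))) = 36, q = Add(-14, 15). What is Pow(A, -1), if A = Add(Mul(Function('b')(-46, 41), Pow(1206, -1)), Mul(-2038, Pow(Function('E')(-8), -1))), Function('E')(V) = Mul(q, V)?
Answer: Rational(804, 204751) ≈ 0.0039267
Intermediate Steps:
q = 1
Function('E')(V) = V (Function('E')(V) = Mul(1, V) = V)
Function('b')(X, W) = -102 (Function('b')(X, W) = Add(6, Mul(-3, 36)) = Add(6, -108) = -102)
A = Rational(204751, 804) (A = Add(Mul(-102, Pow(1206, -1)), Mul(-2038, Pow(-8, -1))) = Add(Mul(-102, Rational(1, 1206)), Mul(-2038, Rational(-1, 8))) = Add(Rational(-17, 201), Rational(1019, 4)) = Rational(204751, 804) ≈ 254.67)
Pow(A, -1) = Pow(Rational(204751, 804), -1) = Rational(804, 204751)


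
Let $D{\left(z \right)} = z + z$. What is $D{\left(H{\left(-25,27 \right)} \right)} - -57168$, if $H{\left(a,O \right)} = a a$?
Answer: $58418$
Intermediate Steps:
$H{\left(a,O \right)} = a^{2}$
$D{\left(z \right)} = 2 z$
$D{\left(H{\left(-25,27 \right)} \right)} - -57168 = 2 \left(-25\right)^{2} - -57168 = 2 \cdot 625 + 57168 = 1250 + 57168 = 58418$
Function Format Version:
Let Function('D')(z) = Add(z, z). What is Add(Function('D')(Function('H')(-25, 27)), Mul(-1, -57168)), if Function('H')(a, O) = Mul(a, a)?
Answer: 58418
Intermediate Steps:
Function('H')(a, O) = Pow(a, 2)
Function('D')(z) = Mul(2, z)
Add(Function('D')(Function('H')(-25, 27)), Mul(-1, -57168)) = Add(Mul(2, Pow(-25, 2)), Mul(-1, -57168)) = Add(Mul(2, 625), 57168) = Add(1250, 57168) = 58418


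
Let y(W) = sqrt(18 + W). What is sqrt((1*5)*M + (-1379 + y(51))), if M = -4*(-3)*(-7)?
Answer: sqrt(-1799 + sqrt(69)) ≈ 42.317*I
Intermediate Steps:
M = -84 (M = 12*(-7) = -84)
sqrt((1*5)*M + (-1379 + y(51))) = sqrt((1*5)*(-84) + (-1379 + sqrt(18 + 51))) = sqrt(5*(-84) + (-1379 + sqrt(69))) = sqrt(-420 + (-1379 + sqrt(69))) = sqrt(-1799 + sqrt(69))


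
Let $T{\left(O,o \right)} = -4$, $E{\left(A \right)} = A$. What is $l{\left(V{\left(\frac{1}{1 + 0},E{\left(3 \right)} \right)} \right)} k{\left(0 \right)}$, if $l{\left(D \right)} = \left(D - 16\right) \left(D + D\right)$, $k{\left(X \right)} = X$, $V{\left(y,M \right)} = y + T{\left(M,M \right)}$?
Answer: $0$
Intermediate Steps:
$V{\left(y,M \right)} = -4 + y$ ($V{\left(y,M \right)} = y - 4 = -4 + y$)
$l{\left(D \right)} = 2 D \left(-16 + D\right)$ ($l{\left(D \right)} = \left(-16 + D\right) 2 D = 2 D \left(-16 + D\right)$)
$l{\left(V{\left(\frac{1}{1 + 0},E{\left(3 \right)} \right)} \right)} k{\left(0 \right)} = 2 \left(-4 + \frac{1}{1 + 0}\right) \left(-16 - \left(4 - \frac{1}{1 + 0}\right)\right) 0 = 2 \left(-4 + 1^{-1}\right) \left(-16 - \left(4 - 1^{-1}\right)\right) 0 = 2 \left(-4 + 1\right) \left(-16 + \left(-4 + 1\right)\right) 0 = 2 \left(-3\right) \left(-16 - 3\right) 0 = 2 \left(-3\right) \left(-19\right) 0 = 114 \cdot 0 = 0$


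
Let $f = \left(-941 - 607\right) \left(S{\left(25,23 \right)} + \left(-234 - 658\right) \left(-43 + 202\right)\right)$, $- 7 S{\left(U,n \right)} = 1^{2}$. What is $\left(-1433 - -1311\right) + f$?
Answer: $\frac{1536848902}{7} \approx 2.1955 \cdot 10^{8}$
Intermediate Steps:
$S{\left(U,n \right)} = - \frac{1}{7}$ ($S{\left(U,n \right)} = - \frac{1^{2}}{7} = \left(- \frac{1}{7}\right) 1 = - \frac{1}{7}$)
$f = \frac{1536849756}{7}$ ($f = \left(-941 - 607\right) \left(- \frac{1}{7} + \left(-234 - 658\right) \left(-43 + 202\right)\right) = - 1548 \left(- \frac{1}{7} - 141828\right) = \left(-1548\right) \left(- \frac{992797}{7}\right) = \frac{1536849756}{7} \approx 2.1955 \cdot 10^{8}$)
$\left(-1433 - -1311\right) + f = \left(-1433 - -1311\right) + \frac{1536849756}{7} = \left(-1433 + 1311\right) + \frac{1536849756}{7} = -122 + \frac{1536849756}{7} = \frac{1536848902}{7}$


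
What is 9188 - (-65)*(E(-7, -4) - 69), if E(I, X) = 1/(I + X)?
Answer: 51668/11 ≈ 4697.1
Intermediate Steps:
9188 - (-65)*(E(-7, -4) - 69) = 9188 - (-65)*(1/(-7 - 4) - 69) = 9188 - (-65)*(1/(-11) - 69) = 9188 - (-65)*(-1/11 - 69) = 9188 - (-65)*(-760)/11 = 9188 - 1*49400/11 = 9188 - 49400/11 = 51668/11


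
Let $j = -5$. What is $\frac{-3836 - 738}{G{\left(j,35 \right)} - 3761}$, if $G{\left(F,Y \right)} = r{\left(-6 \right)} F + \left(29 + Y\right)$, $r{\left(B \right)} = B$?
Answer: $\frac{4574}{3667} \approx 1.2473$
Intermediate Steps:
$G{\left(F,Y \right)} = 29 + Y - 6 F$ ($G{\left(F,Y \right)} = - 6 F + \left(29 + Y\right) = 29 + Y - 6 F$)
$\frac{-3836 - 738}{G{\left(j,35 \right)} - 3761} = \frac{-3836 - 738}{\left(29 + 35 - -30\right) - 3761} = - \frac{4574}{\left(29 + 35 + 30\right) - 3761} = - \frac{4574}{94 - 3761} = - \frac{4574}{-3667} = \left(-4574\right) \left(- \frac{1}{3667}\right) = \frac{4574}{3667}$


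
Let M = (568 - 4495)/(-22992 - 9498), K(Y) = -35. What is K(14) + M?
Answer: -377741/10830 ≈ -34.879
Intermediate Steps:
M = 1309/10830 (M = -3927/(-32490) = -3927*(-1/32490) = 1309/10830 ≈ 0.12087)
K(14) + M = -35 + 1309/10830 = -377741/10830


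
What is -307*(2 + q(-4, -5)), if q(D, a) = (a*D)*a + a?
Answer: 31621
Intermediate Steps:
q(D, a) = a + D*a**2 (q(D, a) = (D*a)*a + a = D*a**2 + a = a + D*a**2)
-307*(2 + q(-4, -5)) = -307*(2 - 5*(1 - 4*(-5))) = -307*(2 - 5*(1 + 20)) = -307*(2 - 5*21) = -307*(2 - 105) = -307*(-103) = 31621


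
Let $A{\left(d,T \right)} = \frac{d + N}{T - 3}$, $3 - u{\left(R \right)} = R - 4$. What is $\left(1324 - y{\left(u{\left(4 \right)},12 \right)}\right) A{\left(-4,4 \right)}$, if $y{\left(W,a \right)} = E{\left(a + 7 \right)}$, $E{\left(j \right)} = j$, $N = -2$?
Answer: $-7830$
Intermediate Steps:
$u{\left(R \right)} = 7 - R$ ($u{\left(R \right)} = 3 - \left(R - 4\right) = 3 - \left(-4 + R\right) = 7 - R$)
$y{\left(W,a \right)} = 7 + a$ ($y{\left(W,a \right)} = a + 7 = 7 + a$)
$A{\left(d,T \right)} = \frac{-2 + d}{-3 + T}$ ($A{\left(d,T \right)} = \frac{d - 2}{T - 3} = \frac{-2 + d}{-3 + T}$)
$\left(1324 - y{\left(u{\left(4 \right)},12 \right)}\right) A{\left(-4,4 \right)} = \left(1324 - \left(7 + 12\right)\right) \frac{-2 - 4}{-3 + 4} = \left(1324 - 19\right) 1^{-1} \left(-6\right) = \left(1324 - 19\right) 1 \left(-6\right) = 1305 \left(-6\right) = -7830$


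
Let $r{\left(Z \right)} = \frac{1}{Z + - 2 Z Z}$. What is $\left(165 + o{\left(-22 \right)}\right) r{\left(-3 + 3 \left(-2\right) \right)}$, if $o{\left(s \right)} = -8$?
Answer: $- \frac{157}{171} \approx -0.91813$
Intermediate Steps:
$r{\left(Z \right)} = \frac{1}{Z - 2 Z^{2}}$
$\left(165 + o{\left(-22 \right)}\right) r{\left(-3 + 3 \left(-2\right) \right)} = \left(165 - 8\right) \left(- \frac{1}{\left(-3 + 3 \left(-2\right)\right) \left(-1 + 2 \left(-3 + 3 \left(-2\right)\right)\right)}\right) = 157 \left(- \frac{1}{\left(-3 - 6\right) \left(-1 + 2 \left(-3 - 6\right)\right)}\right) = 157 \left(- \frac{1}{\left(-9\right) \left(-1 + 2 \left(-9\right)\right)}\right) = 157 \left(\left(-1\right) \left(- \frac{1}{9}\right) \frac{1}{-1 - 18}\right) = 157 \left(\left(-1\right) \left(- \frac{1}{9}\right) \frac{1}{-19}\right) = 157 \left(\left(-1\right) \left(- \frac{1}{9}\right) \left(- \frac{1}{19}\right)\right) = 157 \left(- \frac{1}{171}\right) = - \frac{157}{171}$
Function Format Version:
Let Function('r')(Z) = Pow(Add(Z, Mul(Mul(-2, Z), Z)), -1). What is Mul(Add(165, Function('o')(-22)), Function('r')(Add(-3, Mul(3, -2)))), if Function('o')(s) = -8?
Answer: Rational(-157, 171) ≈ -0.91813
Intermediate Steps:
Function('r')(Z) = Pow(Add(Z, Mul(-2, Pow(Z, 2))), -1)
Mul(Add(165, Function('o')(-22)), Function('r')(Add(-3, Mul(3, -2)))) = Mul(Add(165, -8), Mul(-1, Pow(Add(-3, Mul(3, -2)), -1), Pow(Add(-1, Mul(2, Add(-3, Mul(3, -2)))), -1))) = Mul(157, Mul(-1, Pow(Add(-3, -6), -1), Pow(Add(-1, Mul(2, Add(-3, -6))), -1))) = Mul(157, Mul(-1, Pow(-9, -1), Pow(Add(-1, Mul(2, -9)), -1))) = Mul(157, Mul(-1, Rational(-1, 9), Pow(Add(-1, -18), -1))) = Mul(157, Mul(-1, Rational(-1, 9), Pow(-19, -1))) = Mul(157, Mul(-1, Rational(-1, 9), Rational(-1, 19))) = Mul(157, Rational(-1, 171)) = Rational(-157, 171)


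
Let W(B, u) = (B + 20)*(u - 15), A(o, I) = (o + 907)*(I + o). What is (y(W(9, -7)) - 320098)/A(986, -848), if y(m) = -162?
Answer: -160130/130617 ≈ -1.2260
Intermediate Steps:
A(o, I) = (907 + o)*(I + o)
W(B, u) = (-15 + u)*(20 + B) (W(B, u) = (20 + B)*(-15 + u) = (-15 + u)*(20 + B))
(y(W(9, -7)) - 320098)/A(986, -848) = (-162 - 320098)/(986² + 907*(-848) + 907*986 - 848*986) = -320260/(972196 - 769136 + 894302 - 836128) = -320260/261234 = -320260*1/261234 = -160130/130617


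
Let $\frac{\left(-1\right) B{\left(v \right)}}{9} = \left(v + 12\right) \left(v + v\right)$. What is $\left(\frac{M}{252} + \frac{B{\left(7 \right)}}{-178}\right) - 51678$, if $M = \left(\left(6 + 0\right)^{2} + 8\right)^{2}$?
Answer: $- \frac{289640059}{5607} \approx -51657.0$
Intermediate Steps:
$B{\left(v \right)} = - 18 v \left(12 + v\right)$ ($B{\left(v \right)} = - 9 \left(v + 12\right) \left(v + v\right) = - 9 \left(12 + v\right) 2 v = - 9 \cdot 2 v \left(12 + v\right) = - 18 v \left(12 + v\right)$)
$M = 1936$ ($M = \left(6^{2} + 8\right)^{2} = \left(36 + 8\right)^{2} = 44^{2} = 1936$)
$\left(\frac{M}{252} + \frac{B{\left(7 \right)}}{-178}\right) - 51678 = \left(\frac{1936}{252} + \frac{\left(-18\right) 7 \left(12 + 7\right)}{-178}\right) - 51678 = \left(1936 \cdot \frac{1}{252} + \left(-18\right) 7 \cdot 19 \left(- \frac{1}{178}\right)\right) - 51678 = \left(\frac{484}{63} - - \frac{1197}{89}\right) - 51678 = \left(\frac{484}{63} + \frac{1197}{89}\right) - 51678 = \frac{118487}{5607} - 51678 = - \frac{289640059}{5607}$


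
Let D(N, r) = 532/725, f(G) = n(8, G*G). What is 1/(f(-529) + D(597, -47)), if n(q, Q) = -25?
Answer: -725/17593 ≈ -0.041210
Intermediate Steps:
f(G) = -25
D(N, r) = 532/725 (D(N, r) = 532*(1/725) = 532/725)
1/(f(-529) + D(597, -47)) = 1/(-25 + 532/725) = 1/(-17593/725) = -725/17593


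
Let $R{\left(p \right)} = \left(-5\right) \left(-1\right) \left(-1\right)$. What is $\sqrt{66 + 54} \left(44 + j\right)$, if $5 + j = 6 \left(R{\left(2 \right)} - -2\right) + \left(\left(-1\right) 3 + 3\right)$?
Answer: $42 \sqrt{30} \approx 230.04$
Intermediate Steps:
$R{\left(p \right)} = -5$ ($R{\left(p \right)} = 5 \left(-1\right) = -5$)
$j = -23$ ($j = -5 + \left(6 \left(-5 - -2\right) + \left(\left(-1\right) 3 + 3\right)\right) = -5 + \left(6 \left(-5 + 2\right) + \left(-3 + 3\right)\right) = -5 + \left(6 \left(-3\right) + 0\right) = -5 + \left(-18 + 0\right) = -5 - 18 = -23$)
$\sqrt{66 + 54} \left(44 + j\right) = \sqrt{66 + 54} \left(44 - 23\right) = \sqrt{120} \cdot 21 = 2 \sqrt{30} \cdot 21 = 42 \sqrt{30}$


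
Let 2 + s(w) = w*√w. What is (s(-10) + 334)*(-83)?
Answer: -27556 + 830*I*√10 ≈ -27556.0 + 2624.7*I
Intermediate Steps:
s(w) = -2 + w^(3/2) (s(w) = -2 + w*√w = -2 + w^(3/2))
(s(-10) + 334)*(-83) = ((-2 + (-10)^(3/2)) + 334)*(-83) = ((-2 - 10*I*√10) + 334)*(-83) = (332 - 10*I*√10)*(-83) = -27556 + 830*I*√10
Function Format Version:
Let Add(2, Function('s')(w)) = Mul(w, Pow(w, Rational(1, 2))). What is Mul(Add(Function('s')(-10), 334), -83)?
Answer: Add(-27556, Mul(830, I, Pow(10, Rational(1, 2)))) ≈ Add(-27556., Mul(2624.7, I))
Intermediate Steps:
Function('s')(w) = Add(-2, Pow(w, Rational(3, 2))) (Function('s')(w) = Add(-2, Mul(w, Pow(w, Rational(1, 2)))) = Add(-2, Pow(w, Rational(3, 2))))
Mul(Add(Function('s')(-10), 334), -83) = Mul(Add(Add(-2, Pow(-10, Rational(3, 2))), 334), -83) = Mul(Add(Add(-2, Mul(-10, I, Pow(10, Rational(1, 2)))), 334), -83) = Mul(Add(332, Mul(-10, I, Pow(10, Rational(1, 2)))), -83) = Add(-27556, Mul(830, I, Pow(10, Rational(1, 2))))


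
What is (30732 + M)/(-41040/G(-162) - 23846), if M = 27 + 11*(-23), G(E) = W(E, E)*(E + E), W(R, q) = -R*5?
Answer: -3706479/2897270 ≈ -1.2793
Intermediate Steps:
W(R, q) = -5*R
G(E) = -10*E² (G(E) = (-5*E)*(E + E) = (-5*E)*(2*E) = -10*E²)
M = -226 (M = 27 - 253 = -226)
(30732 + M)/(-41040/G(-162) - 23846) = (30732 - 226)/(-41040/((-10*(-162)²)) - 23846) = 30506/(-41040/((-10*26244)) - 23846) = 30506/(-41040/(-262440) - 23846) = 30506/(-41040*(-1/262440) - 23846) = 30506/(38/243 - 23846) = 30506/(-5794540/243) = 30506*(-243/5794540) = -3706479/2897270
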